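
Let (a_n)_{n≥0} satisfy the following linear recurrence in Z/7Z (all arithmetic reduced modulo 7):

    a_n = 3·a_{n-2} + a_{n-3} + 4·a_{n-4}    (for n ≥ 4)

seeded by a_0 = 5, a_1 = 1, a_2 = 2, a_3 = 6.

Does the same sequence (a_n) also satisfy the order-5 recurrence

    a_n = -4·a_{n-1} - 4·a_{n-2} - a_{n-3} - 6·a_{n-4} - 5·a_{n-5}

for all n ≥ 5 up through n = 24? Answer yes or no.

Terms a_0..a_24: 5, 1, 2, 6, 6, 3, 4, 4, 4, 0, 4, 6, 0, 1, 1, 6, 4, 2, 1, 6, 0, 6, 3, 0, 1
n=5: candidate gives 3, actual a_5 = 3 ✓
n=6: candidate gives 4, actual a_6 = 4 ✓
n=7: candidate gives 4, actual a_7 = 4 ✓
n=8: candidate gives 4, actual a_8 = 4 ✓
n=9: candidate gives 0, actual a_9 = 0 ✓
n=10: candidate gives 4, actual a_10 = 4 ✓
n=11: candidate gives 6, actual a_11 = 6 ✓
n=12: candidate gives 0, actual a_12 = 0 ✓
n=13: candidate gives 1, actual a_13 = 1 ✓
n=14: candidate gives 1, actual a_14 = 1 ✓
n=15: candidate gives 6, actual a_15 = 6 ✓
n=16: candidate gives 4, actual a_16 = 4 ✓
n=17: candidate gives 2, actual a_17 = 2 ✓
n=18: candidate gives 1, actual a_18 = 1 ✓
n=19: candidate gives 6, actual a_19 = 6 ✓
n=20: candidate gives 0, actual a_20 = 0 ✓
n=21: candidate gives 6, actual a_21 = 6 ✓
n=22: candidate gives 3, actual a_22 = 3 ✓
n=23: candidate gives 0, actual a_23 = 0 ✓
n=24: candidate gives 1, actual a_24 = 1 ✓

yes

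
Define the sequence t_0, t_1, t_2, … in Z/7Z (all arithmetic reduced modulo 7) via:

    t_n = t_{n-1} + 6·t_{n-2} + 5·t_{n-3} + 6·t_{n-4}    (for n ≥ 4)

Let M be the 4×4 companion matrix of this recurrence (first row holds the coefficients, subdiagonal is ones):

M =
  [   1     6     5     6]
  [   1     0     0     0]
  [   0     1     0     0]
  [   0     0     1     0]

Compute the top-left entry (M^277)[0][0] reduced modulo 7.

(M^277)[0][0] is the top entry after applying M 277 times to the unit state (1, 0, 0, 0). Equivalently it is h_{280} for the auxiliary sequence (h_n) obeying the same recurrence with h_3 = 1 and h_i = 0 for 0 ≤ i < 3:
h_4 = 1·1 + 6·0 + 5·0 + 6·0 = 1
h_5 = 1·1 + 6·1 + 5·0 + 6·0 = 0
h_6 = 1·0 + 6·1 + 5·1 + 6·0 = 4
h_7 = 1·4 + 6·0 + 5·1 + 6·1 = 1
h_8 = 1·1 + 6·4 + 5·0 + 6·1 = 3
h_9 = 1·3 + 6·1 + 5·4 + 6·0 = 1
h_10 = 1·1 + 6·3 + 5·1 + 6·4 = 6
h_11 = 1·6 + 6·1 + 5·3 + 6·1 = 5
h_12 = 1·5 + 6·6 + 5·1 + 6·3 = 1
h_13 = 1·1 + 6·5 + 5·6 + 6·1 = 4
h_14 = 1·4 + 6·1 + 5·5 + 6·6 = 1
h_15 = 1·1 + 6·4 + 5·1 + 6·5 = 4
h_16 = 1·4 + 6·1 + 5·4 + 6·1 = 1
h_17 = 1·1 + 6·4 + 5·1 + 6·4 = 5
h_18 = 1·5 + 6·1 + 5·4 + 6·1 = 2
h_19 = 1·2 + 6·5 + 5·1 + 6·4 = 5
h_20 = 1·5 + 6·2 + 5·5 + 6·1 = 6
h_21 = 1·6 + 6·5 + 5·2 + 6·5 = 6
h_22 = 1·6 + 6·6 + 5·5 + 6·2 = 2
h_23 = 1·2 + 6·6 + 5·6 + 6·5 = 0
h_24 = 1·0 + 6·2 + 5·6 + 6·6 = 1
h_25 = 1·1 + 6·0 + 5·2 + 6·6 = 5
h_26 = 1·5 + 6·1 + 5·0 + 6·2 = 2
h_27 = 1·2 + 6·5 + 5·1 + 6·0 = 2
h_28 = 1·2 + 6·2 + 5·5 + 6·1 = 3
h_29 = 1·3 + 6·2 + 5·2 + 6·5 = 6
h_30 = 1·6 + 6·3 + 5·2 + 6·2 = 4
h_31 = 1·4 + 6·6 + 5·3 + 6·2 = 4
h_32 = 1·4 + 6·4 + 5·6 + 6·3 = 6
h_33 = 1·6 + 6·4 + 5·4 + 6·6 = 2
h_34 = 1·2 + 6·6 + 5·4 + 6·4 = 5
h_35 = 1·5 + 6·2 + 5·6 + 6·4 = 1
h_36 = 1·1 + 6·5 + 5·2 + 6·6 = 0
h_37 = 1·0 + 6·1 + 5·5 + 6·2 = 1
h_38 = 1·1 + 6·0 + 5·1 + 6·5 = 1
h_39 = 1·1 + 6·1 + 5·0 + 6·1 = 6
h_40 = 1·6 + 6·1 + 5·1 + 6·0 = 3
h_41 = 1·3 + 6·6 + 5·1 + 6·1 = 1
h_42 = 1·1 + 6·3 + 5·6 + 6·1 = 6
h_43 = 1·6 + 6·1 + 5·3 + 6·6 = 0
h_44 = 1·0 + 6·6 + 5·1 + 6·3 = 3
h_45 = 1·3 + 6·0 + 5·6 + 6·1 = 4
h_46 = 1·4 + 6·3 + 5·0 + 6·6 = 2
h_47 = 1·2 + 6·4 + 5·3 + 6·0 = 6
h_48 = 1·6 + 6·2 + 5·4 + 6·3 = 0
h_49 = 1·0 + 6·6 + 5·2 + 6·4 = 0
h_50 = 1·0 + 6·0 + 5·6 + 6·2 = 0
h_51 = 1·0 + 6·0 + 5·0 + 6·6 = 1
(h_48, h_49, h_50, h_51) = (0, 0, 0, 1) = (h_0, h_1, h_2, h_3), so the sequence has period 48.
280 ≡ 40 (mod 48), hence h_280 = h_40 = 3.

3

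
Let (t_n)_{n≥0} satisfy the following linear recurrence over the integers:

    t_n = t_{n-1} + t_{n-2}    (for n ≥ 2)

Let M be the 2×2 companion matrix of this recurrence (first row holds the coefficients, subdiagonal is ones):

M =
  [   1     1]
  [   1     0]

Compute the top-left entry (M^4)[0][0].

5

(M^4)[0][0] is the top entry after applying M 4 times to the unit state (1, 0). Equivalently it is h_{5} for the auxiliary sequence (h_n) obeying the same recurrence with h_1 = 1 and h_i = 0 for 0 ≤ i < 1:
h_2 = 1·1 + 1·0 = 1
h_3 = 1·1 + 1·1 = 2
h_4 = 1·2 + 1·1 = 3
h_5 = 1·3 + 1·2 = 5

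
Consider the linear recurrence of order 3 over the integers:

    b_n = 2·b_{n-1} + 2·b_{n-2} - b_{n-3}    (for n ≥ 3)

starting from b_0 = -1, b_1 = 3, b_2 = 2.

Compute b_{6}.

167

b_3 = 2·2 + 2·3 + -1·-1 = 11
b_4 = 2·11 + 2·2 + -1·3 = 23
b_5 = 2·23 + 2·11 + -1·2 = 66
b_6 = 2·66 + 2·23 + -1·11 = 167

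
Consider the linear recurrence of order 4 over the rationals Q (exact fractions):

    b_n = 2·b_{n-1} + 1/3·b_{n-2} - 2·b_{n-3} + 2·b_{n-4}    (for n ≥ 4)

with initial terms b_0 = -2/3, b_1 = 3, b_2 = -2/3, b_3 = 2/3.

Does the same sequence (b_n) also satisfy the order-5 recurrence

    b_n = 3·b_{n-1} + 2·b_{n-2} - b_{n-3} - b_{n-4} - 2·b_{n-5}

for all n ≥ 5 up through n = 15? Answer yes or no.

no

Terms b_0..b_15: -2/3, 3, -2/3, 2/3, -56/9, -44/9, -392/27, -152/9, -3344/81, -5584/81, -35696/243, -65120/243, -386096/729, -241216/243, -4198352/2187, -7975936/2187
n=5: candidate gives -55/3, actual b_5 = -44/9 ✗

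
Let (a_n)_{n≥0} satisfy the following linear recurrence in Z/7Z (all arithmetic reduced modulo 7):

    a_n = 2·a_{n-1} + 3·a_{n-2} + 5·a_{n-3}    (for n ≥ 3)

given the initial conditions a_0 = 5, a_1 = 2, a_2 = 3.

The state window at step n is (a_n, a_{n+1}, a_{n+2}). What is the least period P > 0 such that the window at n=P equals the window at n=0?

342

n=0: window = (5, 2, 3)
n=1: window = (2, 3, 2)
n=2: window = (3, 2, 2)
n=3: window = (2, 2, 4)
n=4: window = (2, 4, 3)
n=5: window = (4, 3, 0)
n=6: window = (3, 0, 1)
n=7: window = (0, 1, 3)
n=8: window = (1, 3, 2)
n=9: window = (3, 2, 4)
n=10: window = (2, 4, 1)
n=11: window = (4, 1, 3)
n=12: window = (1, 3, 1)
n=13: window = (3, 1, 2)
n=14: window = (1, 2, 1)
n=15: window = (2, 1, 6)
n=16: window = (1, 6, 4)
n=17: window = (6, 4, 3)
n=18: window = (4, 3, 6)
n=19: window = (3, 6, 6)
n=20: window = (6, 6, 3)
n=21: window = (6, 3, 5)
n=22: window = (3, 5, 0)
n=23: window = (5, 0, 2)
n=24: window = (0, 2, 1)
n=25: window = (2, 1, 1)
n=26: window = (1, 1, 1)
n=27: window = (1, 1, 3)
n=28: window = (1, 3, 0)
n=29: window = (3, 0, 0)
n=30: window = (0, 0, 1)
n=31: window = (0, 1, 2)
n=32: window = (1, 2, 0)
n=33: window = (2, 0, 4)
n=34: window = (0, 4, 4)
n=35: window = (4, 4, 6)
n=36: window = (4, 6, 2)
n=37: window = (6, 2, 0)
n=38: window = (2, 0, 1)
n=39: window = (0, 1, 5)
n=40: window = (1, 5, 6)
…
n=340: window = (2, 1, 5)
n=341: window = (1, 5, 2)
n=342: window = (5, 2, 3)
window at n=342 equals window at n=0 → period = 342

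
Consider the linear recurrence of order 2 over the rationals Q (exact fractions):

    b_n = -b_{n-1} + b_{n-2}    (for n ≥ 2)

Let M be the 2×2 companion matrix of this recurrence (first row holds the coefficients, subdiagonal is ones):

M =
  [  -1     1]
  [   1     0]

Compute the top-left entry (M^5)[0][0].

-8

(M^5)[0][0] is the top entry after applying M 5 times to the unit state (1, 0). Equivalently it is h_{6} for the auxiliary sequence (h_n) obeying the same recurrence with h_1 = 1 and h_i = 0 for 0 ≤ i < 1:
h_2 = -1·1 + 1·0 = -1
h_3 = -1·-1 + 1·1 = 2
h_4 = -1·2 + 1·-1 = -3
h_5 = -1·-3 + 1·2 = 5
h_6 = -1·5 + 1·-3 = -8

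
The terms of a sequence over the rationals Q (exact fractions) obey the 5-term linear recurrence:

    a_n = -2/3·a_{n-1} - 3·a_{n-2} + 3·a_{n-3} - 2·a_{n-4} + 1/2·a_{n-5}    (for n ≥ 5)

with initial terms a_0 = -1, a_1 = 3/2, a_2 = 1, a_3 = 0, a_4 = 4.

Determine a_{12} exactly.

-25661219/26244

a_5 = -2/3·4 + -3·0 + 3·1 + -2·3/2 + 1/2·-1 = -19/6
a_6 = -2/3·-19/6 + -3·4 + 3·0 + -2·1 + 1/2·3/2 = -401/36
a_7 = -2/3·-401/36 + -3·-19/6 + 3·4 + -2·0 + 1/2·1 = 1589/54
a_8 = -2/3·1589/54 + -3·-401/36 + 3·-19/6 + -2·4 + 1/2·0 = -1199/324
a_9 = -2/3·-1199/324 + -3·1589/54 + 3·-401/36 + -2·-19/6 + 1/2·4 = -107789/972
a_10 = -2/3·-107789/972 + -3·-1199/324 + 3·1589/54 + -2·-401/36 + 1/2·-19/6 = 282857/1458
a_11 = -2/3·282857/1458 + -3·-107789/972 + 3·-1199/324 + -2·1589/54 + 1/2·-401/36 = 2236397/17496
a_12 = -2/3·2236397/17496 + -3·282857/1458 + 3·-107789/972 + -2·-1199/324 + 1/2·1589/54 = -25661219/26244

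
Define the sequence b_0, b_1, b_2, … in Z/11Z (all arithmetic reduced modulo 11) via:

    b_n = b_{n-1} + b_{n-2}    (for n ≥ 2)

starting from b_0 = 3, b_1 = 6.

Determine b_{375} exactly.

b_2 = 1·6 + 1·3 = 9
b_3 = 1·9 + 1·6 = 4
b_4 = 1·4 + 1·9 = 2
b_5 = 1·2 + 1·4 = 6
b_6 = 1·6 + 1·2 = 8
b_7 = 1·8 + 1·6 = 3
b_8 = 1·3 + 1·8 = 0
b_9 = 1·0 + 1·3 = 3
b_10 = 1·3 + 1·0 = 3
b_11 = 1·3 + 1·3 = 6
(b_10, b_11) = (3, 6) = (b_0, b_1), so the sequence has period 10.
375 ≡ 5 (mod 10), hence b_375 = b_5 = 6.

6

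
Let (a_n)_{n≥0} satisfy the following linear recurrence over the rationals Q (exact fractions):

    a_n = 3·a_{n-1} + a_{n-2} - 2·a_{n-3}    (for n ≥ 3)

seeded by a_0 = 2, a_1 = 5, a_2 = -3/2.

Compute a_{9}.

-12951/2

a_3 = 3·-3/2 + 1·5 + -2·2 = -7/2
a_4 = 3·-7/2 + 1·-3/2 + -2·5 = -22
a_5 = 3·-22 + 1·-7/2 + -2·-3/2 = -133/2
a_6 = 3·-133/2 + 1·-22 + -2·-7/2 = -429/2
a_7 = 3·-429/2 + 1·-133/2 + -2·-22 = -666
a_8 = 3·-666 + 1·-429/2 + -2·-133/2 = -4159/2
a_9 = 3·-4159/2 + 1·-666 + -2·-429/2 = -12951/2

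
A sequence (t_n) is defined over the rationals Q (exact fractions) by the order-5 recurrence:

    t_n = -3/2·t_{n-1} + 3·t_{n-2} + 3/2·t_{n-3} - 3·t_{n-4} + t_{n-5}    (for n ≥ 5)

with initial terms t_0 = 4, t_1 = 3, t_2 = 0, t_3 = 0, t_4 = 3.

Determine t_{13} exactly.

-4570419/512

t_5 = -3/2·3 + 3·0 + 3/2·0 + -3·3 + 1·4 = -19/2
t_6 = -3/2·-19/2 + 3·3 + 3/2·0 + -3·0 + 1·3 = 105/4
t_7 = -3/2·105/4 + 3·-19/2 + 3/2·3 + -3·0 + 1·0 = -507/8
t_8 = -3/2·-507/8 + 3·105/4 + 3/2·-19/2 + -3·3 + 1·0 = 2409/16
t_9 = -3/2·2409/16 + 3·-507/8 + 3/2·105/4 + -3·-19/2 + 1·3 = -11043/32
t_10 = -3/2·-11043/32 + 3·2409/16 + 3/2·-507/8 + -3·105/4 + 1·-19/2 = 50305/64
t_11 = -3/2·50305/64 + 3·-11043/32 + 3/2·2409/16 + -3·-507/8 + 1·105/4 = -226827/128
t_12 = -3/2·-226827/128 + 3·50305/64 + 3/2·-11043/32 + -3·2409/16 + 1·-507/8 = 1019769/256
t_13 = -3/2·1019769/256 + 3·-226827/128 + 3/2·50305/64 + -3·-11043/32 + 1·2409/16 = -4570419/512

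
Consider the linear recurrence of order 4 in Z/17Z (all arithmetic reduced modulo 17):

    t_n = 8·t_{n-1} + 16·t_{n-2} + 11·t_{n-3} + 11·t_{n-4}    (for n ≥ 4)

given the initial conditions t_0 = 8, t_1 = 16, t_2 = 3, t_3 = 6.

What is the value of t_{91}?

t_4 = 8·6 + 16·3 + 11·16 + 11·8 = 3
t_5 = 8·3 + 16·6 + 11·3 + 11·16 = 6
t_6 = 8·6 + 16·3 + 11·6 + 11·3 = 8
t_7 = 8·8 + 16·6 + 11·3 + 11·6 = 4
t_8 = 8·4 + 16·8 + 11·6 + 11·3 = 4
t_9 = 8·4 + 16·4 + 11·8 + 11·6 = 12
t_10 = 8·12 + 16·4 + 11·4 + 11·8 = 3
t_11 = 8·3 + 16·12 + 11·4 + 11·4 = 15
t_12 = 8·15 + 16·3 + 11·12 + 11·4 = 4
t_13 = 8·4 + 16·15 + 11·3 + 11·12 = 12
t_14 = 8·12 + 16·4 + 11·15 + 11·3 = 1
t_15 = 8·1 + 16·12 + 11·4 + 11·15 = 1
t_16 = 8·1 + 16·1 + 11·12 + 11·4 = 13
t_17 = 8·13 + 16·1 + 11·1 + 11·12 = 8
t_18 = 8·8 + 16·13 + 11·1 + 11·1 = 5
t_19 = 8·5 + 16·8 + 11·13 + 11·1 = 16
t_20 = 8·16 + 16·5 + 11·8 + 11·13 = 14
t_21 = 8·14 + 16·16 + 11·5 + 11·8 = 1
t_22 = 8·1 + 16·14 + 11·16 + 11·5 = 4
t_23 = 8·4 + 16·1 + 11·14 + 11·16 = 4
t_24 = 8·4 + 16·4 + 11·1 + 11·14 = 6
t_25 = 8·6 + 16·4 + 11·4 + 11·1 = 14
t_26 = 8·14 + 16·6 + 11·4 + 11·4 = 7
t_27 = 8·7 + 16·14 + 11·6 + 11·4 = 16
t_28 = 8·16 + 16·7 + 11·14 + 11·6 = 1
t_29 = 8·1 + 16·16 + 11·7 + 11·14 = 2
t_30 = 8·2 + 16·1 + 11·16 + 11·7 = 13
t_31 = 8·13 + 16·2 + 11·1 + 11·16 = 0
t_32 = 8·0 + 16·13 + 11·2 + 11·1 = 3
t_33 = 8·3 + 16·0 + 11·13 + 11·2 = 2
t_34 = 8·2 + 16·3 + 11·0 + 11·13 = 3
t_35 = 8·3 + 16·2 + 11·3 + 11·0 = 4
t_36 = 8·4 + 16·3 + 11·2 + 11·3 = 16
t_37 = 8·16 + 16·4 + 11·3 + 11·2 = 9
t_38 = 8·9 + 16·16 + 11·4 + 11·3 = 14
t_39 = 8·14 + 16·9 + 11·16 + 11·4 = 0
t_40 = 8·0 + 16·14 + 11·9 + 11·16 = 6
t_41 = 8·6 + 16·0 + 11·14 + 11·9 = 12
t_42 = 8·12 + 16·6 + 11·0 + 11·14 = 6
t_43 = 8·6 + 16·12 + 11·6 + 11·0 = 0
t_44 = 8·0 + 16·6 + 11·12 + 11·6 = 5
t_45 = 8·5 + 16·0 + 11·6 + 11·12 = 0
t_46 = 8·0 + 16·5 + 11·0 + 11·6 = 10
t_47 = 8·10 + 16·0 + 11·5 + 11·0 = 16
t_48 = 8·16 + 16·10 + 11·0 + 11·5 = 3
t_49 = 8·3 + 16·16 + 11·10 + 11·0 = 16
t_50 = 8·16 + 16·3 + 11·16 + 11·10 = 3
t_51 = 8·3 + 16·16 + 11·3 + 11·16 = 13
t_52 = 8·13 + 16·3 + 11·16 + 11·3 = 4
t_53 = 8·4 + 16·13 + 11·3 + 11·16 = 7
t_54 = 8·7 + 16·4 + 11·13 + 11·3 = 7
t_55 = 8·7 + 16·7 + 11·4 + 11·13 = 15
t_56 = 8·15 + 16·7 + 11·7 + 11·4 = 13
t_57 = 8·13 + 16·15 + 11·7 + 11·7 = 5
t_58 = 8·5 + 16·13 + 11·15 + 11·7 = 14
t_59 = 8·14 + 16·5 + 11·13 + 11·15 = 7
t_60 = 8·7 + 16·14 + 11·5 + 11·13 = 2
t_61 = 8·2 + 16·7 + 11·14 + 11·5 = 14
t_62 = 8·14 + 16·2 + 11·7 + 11·14 = 1
t_63 = 8·1 + 16·14 + 11·2 + 11·7 = 8
t_64 = 8·8 + 16·1 + 11·14 + 11·2 = 1
t_65 = 8·1 + 16·8 + 11·1 + 11·14 = 12
t_66 = 8·12 + 16·1 + 11·8 + 11·1 = 7
t_67 = 8·7 + 16·12 + 11·1 + 11·8 = 7
t_68 = 8·7 + 16·7 + 11·12 + 11·1 = 5
t_69 = 8·5 + 16·7 + 11·7 + 11·12 = 4
t_70 = 8·4 + 16·5 + 11·7 + 11·7 = 11
t_71 = 8·11 + 16·4 + 11·5 + 11·7 = 12
t_72 = 8·12 + 16·11 + 11·4 + 11·5 = 14
t_73 = 8·14 + 16·12 + 11·11 + 11·4 = 10
t_74 = 8·10 + 16·14 + 11·12 + 11·11 = 13
t_75 = 8·13 + 16·10 + 11·14 + 11·12 = 6
t_76 = 8·6 + 16·13 + 11·10 + 11·14 = 10
t_77 = 8·10 + 16·6 + 11·13 + 11·10 = 4
t_78 = 8·4 + 16·10 + 11·6 + 11·13 = 10
t_79 = 8·10 + 16·4 + 11·10 + 11·6 = 14
t_80 = 8·14 + 16·10 + 11·4 + 11·10 = 1
t_81 = 8·1 + 16·14 + 11·10 + 11·4 = 12
t_82 = 8·12 + 16·1 + 11·14 + 11·10 = 2
t_83 = 8·2 + 16·12 + 11·1 + 11·14 = 16
t_84 = 8·16 + 16·2 + 11·12 + 11·1 = 14
t_85 = 8·14 + 16·16 + 11·2 + 11·12 = 12
t_86 = 8·12 + 16·14 + 11·16 + 11·2 = 8
t_87 = 8·8 + 16·12 + 11·14 + 11·16 = 8
t_88 = 8·8 + 16·8 + 11·12 + 11·14 = 2
t_89 = 8·2 + 16·8 + 11·8 + 11·12 = 7
t_90 = 8·7 + 16·2 + 11·8 + 11·8 = 9
t_91 = 8·9 + 16·7 + 11·2 + 11·8 = 5

5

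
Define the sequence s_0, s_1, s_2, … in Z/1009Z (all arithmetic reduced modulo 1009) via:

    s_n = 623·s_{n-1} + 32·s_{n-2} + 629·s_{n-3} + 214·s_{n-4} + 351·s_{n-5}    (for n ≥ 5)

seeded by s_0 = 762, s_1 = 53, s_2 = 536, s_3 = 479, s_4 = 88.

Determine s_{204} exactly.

68

s_5 = 623·88 + 32·479 + 629·536 + 214·53 + 351·762 = 989
s_6 = 623·989 + 32·88 + 629·479 + 214·536 + 351·53 = 165
s_7 = 623·165 + 32·989 + 629·88 + 214·479 + 351·536 = 153
s_8 = 623·153 + 32·165 + 629·989 + 214·88 + 351·479 = 532
s_9 = 623·532 + 32·153 + 629·165 + 214·989 + 351·88 = 567
s_10 = 623·567 + 32·532 + 629·153 + 214·165 + 351·989 = 382
Continuing the recurrence:
  s_11 = 340;  s_12 = 569;  s_13 = 570;  s_14 = 203;  s_15 = 125;  s_16 = 914
  s_17 = 691;  s_18 = 912;  s_19 = 938;  s_20 = 184;  s_21 = 400;  s_22 = 360
  s_23 = 875;  s_24 = 365;  s_25 = 385;  s_26 = 260;  s_27 = 96;  s_28 = 327
  s_29 = 663;  s_30 = 660;  s_31 = 196;  s_32 = 7;  s_33 = 348;  s_34 = 902
  s_35 = 502;  s_36 = 171;  s_37 = 44;  s_38 = 905;  s_39 = 29;  s_40 = 943
  s_41 = 155;  s_42 = 946;  s_43 = 853;  s_44 = 400;  s_45 = 677;  s_46 = 4
  s_47 = 297;  s_48 = 112;  s_49 = 807;  s_50 = 334;  s_51 = 22;  s_52 = 326
  s_53 = 318;  s_54 = 978;  s_55 = 24;  s_56 = 876;  s_57 = 168;  s_58 = 526
  s_59 = 503;  s_60 = 127;  s_61 = 641;  s_62 = 379;  s_63 = 173;  s_64 = 347
  s_65 = 135;  s_66 = 578;  s_67 = 14;  s_68 = 918;  s_69 = 927;  s_70 = 769
  s_71 = 527;  s_72 = 235;  s_73 = 153;  s_74 = 21;  s_75 = 604;  s_76 = 150
  s_77 = 63;  s_78 = 869;  s_79 = 477;  s_80 = 283;  s_81 = 133;  s_82 = 681
  s_83 = 587;  s_84 = 911;  s_85 = 293;  s_86 = 437;  s_87 = 423;  s_88 = 106
  s_89 = 340;  s_90 = 601;  s_91 = 685;  s_92 = 597;  s_93 = 989;  s_94 = 352
  s_95 = 223;  s_96 = 297;  s_97 = 325;  s_98 = 810;  s_99 = 332;  s_100 = 855
  s_101 = 641;  s_102 = 720;  s_103 = 75;  s_104 = 571;  s_105 = 159;  s_106 = 733
  s_107 = 965;  s_108 = 396;  s_109 = 416;  s_110 = 767;  s_111 = 293;  s_112 = 250
  s_113 = 786;  s_114 = 282;  s_115 = 860;  s_116 = 885;  s_117 = 180;  s_118 = 562
  s_119 = 917;  s_120 = 98;  s_121 = 986;  s_122 = 370;  s_123 = 814;  s_124 = 783
  s_125 = 142;  s_126 = 425;  s_127 = 388;  s_128 = 808;  s_129 = 644;  s_130 = 676
  s_131 = 656;  s_132 = 290;  s_133 = 948;  s_134 = 886;  s_135 = 196;  s_136 = 807
  s_137 = 767;  s_138 = 50;  s_139 = 55;  s_140 = 25;  s_141 = 761;  s_142 = 377
  s_143 = 559;  s_144 = 950;  s_145 = 419;  s_146 = 1008;  s_147 = 602;  s_148 = 822
  s_149 = 352;  s_150 = 237;  s_151 = 257;  s_152 = 392;  s_153 = 541;  s_154 = 399
  s_155 = 846;  s_156 = 814;  s_157 = 270;  s_158 = 741;  s_159 = 763;  s_160 = 872
  s_161 = 979;  s_162 = 870;  s_163 = 420;  s_164 = 589;  s_165 = 325;  s_166 = 258
  s_167 = 513;  s_168 = 564;  s_169 = 168;  s_170 = 195;  s_171 = 882;  s_172 = 580
  s_173 = 484;  s_174 = 874;  s_175 = 464;  s_176 = 773;  s_177 = 260;  s_178 = 40
  s_179 = 274;  s_180 = 895;  s_181 = 286;  s_182 = 718;  s_183 = 359;  s_184 = 868
  s_185 = 929;  s_186 = 708;  s_187 = 631;  s_188 = 171;  s_189 = 946;  s_190 = 216
  s_191 = 91;  s_192 = 542;  s_193 = 319;  s_194 = 785;  s_195 = 128;  s_196 = 403
  s_197 = 456;  s_198 = 596;  s_199 = 917;  s_200 = 366;  s_201 = 516;  s_202 = 899
s_203 = 623·899 + 32·516 + 629·366 + 214·917 + 351·596 = 428
s_204 = 623·428 + 32·899 + 629·516 + 214·366 + 351·917 = 68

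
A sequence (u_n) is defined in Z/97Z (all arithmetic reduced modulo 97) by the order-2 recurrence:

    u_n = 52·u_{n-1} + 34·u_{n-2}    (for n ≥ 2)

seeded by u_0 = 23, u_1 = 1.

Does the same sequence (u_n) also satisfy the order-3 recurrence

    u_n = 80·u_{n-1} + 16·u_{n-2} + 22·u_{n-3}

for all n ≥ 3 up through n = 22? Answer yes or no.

Terms u_0..u_22: 23, 1, 58, 43, 37, 88, 14, 34, 13, 86, 64, 44, 2, 48, 42, 33, 40, 1, 54, 29, 46, 80, 1
n=3: candidate gives 21, actual u_3 = 43 ✗

no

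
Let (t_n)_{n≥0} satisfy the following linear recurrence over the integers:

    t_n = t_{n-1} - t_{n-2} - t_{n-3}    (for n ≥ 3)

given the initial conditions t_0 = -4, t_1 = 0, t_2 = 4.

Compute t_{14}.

-36

t_3 = 1·4 + -1·0 + -1·-4 = 8
t_4 = 1·8 + -1·4 + -1·0 = 4
t_5 = 1·4 + -1·8 + -1·4 = -8
t_6 = 1·-8 + -1·4 + -1·8 = -20
t_7 = 1·-20 + -1·-8 + -1·4 = -16
t_8 = 1·-16 + -1·-20 + -1·-8 = 12
t_9 = 1·12 + -1·-16 + -1·-20 = 48
t_10 = 1·48 + -1·12 + -1·-16 = 52
t_11 = 1·52 + -1·48 + -1·12 = -8
t_12 = 1·-8 + -1·52 + -1·48 = -108
t_13 = 1·-108 + -1·-8 + -1·52 = -152
t_14 = 1·-152 + -1·-108 + -1·-8 = -36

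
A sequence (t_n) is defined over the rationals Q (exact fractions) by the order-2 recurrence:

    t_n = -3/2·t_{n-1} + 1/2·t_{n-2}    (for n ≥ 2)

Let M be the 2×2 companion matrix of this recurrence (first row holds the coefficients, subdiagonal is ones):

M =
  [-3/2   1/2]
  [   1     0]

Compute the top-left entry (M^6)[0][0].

(M^6)[0][0] is the top entry after applying M 6 times to the unit state (1, 0). Equivalently it is h_{7} for the auxiliary sequence (h_n) obeying the same recurrence with h_1 = 1 and h_i = 0 for 0 ≤ i < 1:
h_2 = -3/2·1 + 1/2·0 = -3/2
h_3 = -3/2·-3/2 + 1/2·1 = 11/4
h_4 = -3/2·11/4 + 1/2·-3/2 = -39/8
h_5 = -3/2·-39/8 + 1/2·11/4 = 139/16
h_6 = -3/2·139/16 + 1/2·-39/8 = -495/32
h_7 = -3/2·-495/32 + 1/2·139/16 = 1763/64

1763/64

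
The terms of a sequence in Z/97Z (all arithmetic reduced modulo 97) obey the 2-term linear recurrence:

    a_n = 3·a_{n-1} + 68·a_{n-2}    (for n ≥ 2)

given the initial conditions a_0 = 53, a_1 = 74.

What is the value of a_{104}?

a_2 = 3·74 + 68·53 = 43
a_3 = 3·43 + 68·74 = 20
a_4 = 3·20 + 68·43 = 74
a_5 = 3·74 + 68·20 = 30
a_6 = 3·30 + 68·74 = 78
a_7 = 3·78 + 68·30 = 43
a_8 = 3·43 + 68·78 = 1
a_9 = 3·1 + 68·43 = 17
a_10 = 3·17 + 68·1 = 22
a_11 = 3·22 + 68·17 = 58
a_12 = 3·58 + 68·22 = 21
a_13 = 3·21 + 68·58 = 30
a_14 = 3·30 + 68·21 = 63
a_15 = 3·63 + 68·30 = 95
a_16 = 3·95 + 68·63 = 10
a_17 = 3·10 + 68·95 = 88
a_18 = 3·88 + 68·10 = 71
a_19 = 3·71 + 68·88 = 86
a_20 = 3·86 + 68·71 = 42
a_21 = 3·42 + 68·86 = 57
a_22 = 3·57 + 68·42 = 20
a_23 = 3·20 + 68·57 = 56
a_24 = 3·56 + 68·20 = 73
a_25 = 3·73 + 68·56 = 50
a_26 = 3·50 + 68·73 = 70
a_27 = 3·70 + 68·50 = 21
a_28 = 3·21 + 68·70 = 70
a_29 = 3·70 + 68·21 = 86
a_30 = 3·86 + 68·70 = 71
a_31 = 3·71 + 68·86 = 47
a_32 = 3·47 + 68·71 = 22
a_33 = 3·22 + 68·47 = 61
a_34 = 3·61 + 68·22 = 30
a_35 = 3·30 + 68·61 = 67
a_36 = 3·67 + 68·30 = 10
a_37 = 3·10 + 68·67 = 27
a_38 = 3·27 + 68·10 = 82
a_39 = 3·82 + 68·27 = 45
a_40 = 3·45 + 68·82 = 85
a_41 = 3·85 + 68·45 = 17
a_42 = 3·17 + 68·85 = 11
a_43 = 3·11 + 68·17 = 25
a_44 = 3·25 + 68·11 = 47
a_45 = 3·47 + 68·25 = 95
a_46 = 3·95 + 68·47 = 86
a_47 = 3·86 + 68·95 = 25
a_48 = 3·25 + 68·86 = 6
a_49 = 3·6 + 68·25 = 69
a_50 = 3·69 + 68·6 = 33
a_51 = 3·33 + 68·69 = 38
a_52 = 3·38 + 68·33 = 30
a_53 = 3·30 + 68·38 = 55
a_54 = 3·55 + 68·30 = 71
a_55 = 3·71 + 68·55 = 73
a_56 = 3·73 + 68·71 = 3
a_57 = 3·3 + 68·73 = 26
a_58 = 3·26 + 68·3 = 88
a_59 = 3·88 + 68·26 = 92
a_60 = 3·92 + 68·88 = 52
a_61 = 3·52 + 68·92 = 10
a_62 = 3·10 + 68·52 = 74
a_63 = 3·74 + 68·10 = 29
a_64 = 3·29 + 68·74 = 75
a_65 = 3·75 + 68·29 = 63
a_66 = 3·63 + 68·75 = 51
a_67 = 3·51 + 68·63 = 72
a_68 = 3·72 + 68·51 = 95
a_69 = 3·95 + 68·72 = 40
a_70 = 3·40 + 68·95 = 81
a_71 = 3·81 + 68·40 = 53
a_72 = 3·53 + 68·81 = 41
a_73 = 3·41 + 68·53 = 41
a_74 = 3·41 + 68·41 = 1
a_75 = 3·1 + 68·41 = 75
a_76 = 3·75 + 68·1 = 2
a_77 = 3·2 + 68·75 = 62
a_78 = 3·62 + 68·2 = 31
a_79 = 3·31 + 68·62 = 41
a_80 = 3·41 + 68·31 = 0
a_81 = 3·0 + 68·41 = 72
a_82 = 3·72 + 68·0 = 22
a_83 = 3·22 + 68·72 = 15
a_84 = 3·15 + 68·22 = 86
a_85 = 3·86 + 68·15 = 17
a_86 = 3·17 + 68·86 = 79
a_87 = 3·79 + 68·17 = 35
a_88 = 3·35 + 68·79 = 45
a_89 = 3·45 + 68·35 = 90
a_90 = 3·90 + 68·45 = 32
a_91 = 3·32 + 68·90 = 8
a_92 = 3·8 + 68·32 = 66
a_93 = 3·66 + 68·8 = 63
a_94 = 3·63 + 68·66 = 21
a_95 = 3·21 + 68·63 = 79
a_96 = 3·79 + 68·21 = 16
a_97 = 3·16 + 68·79 = 85
a_98 = 3·85 + 68·16 = 82
a_99 = 3·82 + 68·85 = 12
a_100 = 3·12 + 68·82 = 83
a_101 = 3·83 + 68·12 = 95
a_102 = 3·95 + 68·83 = 12
a_103 = 3·12 + 68·95 = 94
a_104 = 3·94 + 68·12 = 31

31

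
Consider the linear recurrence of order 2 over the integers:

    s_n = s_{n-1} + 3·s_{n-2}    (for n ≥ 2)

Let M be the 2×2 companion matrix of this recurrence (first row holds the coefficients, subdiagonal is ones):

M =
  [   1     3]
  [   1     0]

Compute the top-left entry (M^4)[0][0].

(M^4)[0][0] is the top entry after applying M 4 times to the unit state (1, 0). Equivalently it is h_{5} for the auxiliary sequence (h_n) obeying the same recurrence with h_1 = 1 and h_i = 0 for 0 ≤ i < 1:
h_2 = 1·1 + 3·0 = 1
h_3 = 1·1 + 3·1 = 4
h_4 = 1·4 + 3·1 = 7
h_5 = 1·7 + 3·4 = 19

19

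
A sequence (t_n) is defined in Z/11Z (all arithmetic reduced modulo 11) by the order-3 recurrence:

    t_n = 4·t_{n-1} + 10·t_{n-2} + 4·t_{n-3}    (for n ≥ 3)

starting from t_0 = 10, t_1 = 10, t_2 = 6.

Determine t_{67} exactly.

3

t_3 = 4·6 + 10·10 + 4·10 = 10
t_4 = 4·10 + 10·6 + 4·10 = 8
t_5 = 4·8 + 10·10 + 4·6 = 2
t_6 = 4·2 + 10·8 + 4·10 = 7
t_7 = 4·7 + 10·2 + 4·8 = 3
t_8 = 4·3 + 10·7 + 4·2 = 2
t_9 = 4·2 + 10·3 + 4·7 = 0
t_10 = 4·0 + 10·2 + 4·3 = 10
t_11 = 4·10 + 10·0 + 4·2 = 4
t_12 = 4·4 + 10·10 + 4·0 = 6
t_13 = 4·6 + 10·4 + 4·10 = 5
t_14 = 4·5 + 10·6 + 4·4 = 8
t_15 = 4·8 + 10·5 + 4·6 = 7
t_16 = 4·7 + 10·8 + 4·5 = 7
t_17 = 4·7 + 10·7 + 4·8 = 9
t_18 = 4·9 + 10·7 + 4·7 = 2
t_19 = 4·2 + 10·9 + 4·7 = 5
t_20 = 4·5 + 10·2 + 4·9 = 10
t_21 = 4·10 + 10·5 + 4·2 = 10
t_22 = 4·10 + 10·10 + 4·5 = 6
(t_20, t_21, t_22) = (10, 10, 6) = (t_0, t_1, t_2), so the sequence has period 20.
67 ≡ 7 (mod 20), hence t_67 = t_7 = 3.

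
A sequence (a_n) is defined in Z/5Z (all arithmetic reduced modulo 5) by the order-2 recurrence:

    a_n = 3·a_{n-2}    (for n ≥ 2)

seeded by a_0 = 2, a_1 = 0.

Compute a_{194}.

a_2 = 0·0 + 3·2 = 1
a_3 = 0·1 + 3·0 = 0
a_4 = 0·0 + 3·1 = 3
a_5 = 0·3 + 3·0 = 0
a_6 = 0·0 + 3·3 = 4
a_7 = 0·4 + 3·0 = 0
a_8 = 0·0 + 3·4 = 2
a_9 = 0·2 + 3·0 = 0
(a_8, a_9) = (2, 0) = (a_0, a_1), so the sequence has period 8.
194 ≡ 2 (mod 8), hence a_194 = a_2 = 1.

1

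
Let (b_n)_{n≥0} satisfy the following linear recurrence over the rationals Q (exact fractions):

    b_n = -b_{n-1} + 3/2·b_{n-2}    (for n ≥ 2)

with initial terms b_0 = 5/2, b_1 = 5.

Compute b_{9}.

3965/16

b_2 = -1·5 + 3/2·5/2 = -5/4
b_3 = -1·-5/4 + 3/2·5 = 35/4
b_4 = -1·35/4 + 3/2·-5/4 = -85/8
b_5 = -1·-85/8 + 3/2·35/4 = 95/4
b_6 = -1·95/4 + 3/2·-85/8 = -635/16
b_7 = -1·-635/16 + 3/2·95/4 = 1205/16
b_8 = -1·1205/16 + 3/2·-635/16 = -4315/32
b_9 = -1·-4315/32 + 3/2·1205/16 = 3965/16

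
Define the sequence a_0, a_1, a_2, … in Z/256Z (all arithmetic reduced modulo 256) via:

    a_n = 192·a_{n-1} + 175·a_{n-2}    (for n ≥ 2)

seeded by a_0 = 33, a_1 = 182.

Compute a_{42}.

207

a_2 = 192·182 + 175·33 = 15
a_3 = 192·15 + 175·182 = 170
a_4 = 192·170 + 175·15 = 193
a_5 = 192·193 + 175·170 = 246
a_6 = 192·246 + 175·193 = 111
a_7 = 192·111 + 175·246 = 106
a_8 = 192·106 + 175·111 = 97
a_9 = 192·97 + 175·106 = 54
a_10 = 192·54 + 175·97 = 207
a_11 = 192·207 + 175·54 = 42
a_12 = 192·42 + 175·207 = 1
a_13 = 192·1 + 175·42 = 118
a_14 = 192·118 + 175·1 = 47
a_15 = 192·47 + 175·118 = 234
a_16 = 192·234 + 175·47 = 161
a_17 = 192·161 + 175·234 = 182
a_18 = 192·182 + 175·161 = 143
a_19 = 192·143 + 175·182 = 170
a_20 = 192·170 + 175·143 = 65
a_21 = 192·65 + 175·170 = 246
a_22 = 192·246 + 175·65 = 239
a_23 = 192·239 + 175·246 = 106
a_24 = 192·106 + 175·239 = 225
a_25 = 192·225 + 175·106 = 54
a_26 = 192·54 + 175·225 = 79
a_27 = 192·79 + 175·54 = 42
a_28 = 192·42 + 175·79 = 129
a_29 = 192·129 + 175·42 = 118
a_30 = 192·118 + 175·129 = 175
a_31 = 192·175 + 175·118 = 234
a_32 = 192·234 + 175·175 = 33
a_33 = 192·33 + 175·234 = 182
a_34 = 192·182 + 175·33 = 15
a_35 = 192·15 + 175·182 = 170
a_36 = 192·170 + 175·15 = 193
a_37 = 192·193 + 175·170 = 246
a_38 = 192·246 + 175·193 = 111
a_39 = 192·111 + 175·246 = 106
a_40 = 192·106 + 175·111 = 97
a_41 = 192·97 + 175·106 = 54
a_42 = 192·54 + 175·97 = 207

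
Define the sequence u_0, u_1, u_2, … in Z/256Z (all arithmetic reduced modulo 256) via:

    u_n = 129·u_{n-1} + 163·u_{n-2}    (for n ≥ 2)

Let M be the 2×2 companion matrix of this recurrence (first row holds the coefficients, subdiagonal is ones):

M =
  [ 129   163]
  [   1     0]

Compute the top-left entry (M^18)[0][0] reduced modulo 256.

225

(M^18)[0][0] is the top entry after applying M 18 times to the unit state (1, 0). Equivalently it is h_{19} for the auxiliary sequence (h_n) obeying the same recurrence with h_1 = 1 and h_i = 0 for 0 ≤ i < 1:
h_2 = 129·1 + 163·0 = 129
h_3 = 129·129 + 163·1 = 164
h_4 = 129·164 + 163·129 = 199
h_5 = 129·199 + 163·164 = 179
h_6 = 129·179 + 163·199 = 232
h_7 = 129·232 + 163·179 = 225
h_8 = 129·225 + 163·232 = 25
h_9 = 129·25 + 163·225 = 220
h_10 = 129·220 + 163·25 = 199
h_11 = 129·199 + 163·220 = 91
h_12 = 129·91 + 163·199 = 144
h_13 = 129·144 + 163·91 = 129
h_14 = 129·129 + 163·144 = 177
h_15 = 129·177 + 163·129 = 84
h_16 = 129·84 + 163·177 = 7
h_17 = 129·7 + 163·84 = 3
h_18 = 129·3 + 163·7 = 248
h_19 = 129·248 + 163·3 = 225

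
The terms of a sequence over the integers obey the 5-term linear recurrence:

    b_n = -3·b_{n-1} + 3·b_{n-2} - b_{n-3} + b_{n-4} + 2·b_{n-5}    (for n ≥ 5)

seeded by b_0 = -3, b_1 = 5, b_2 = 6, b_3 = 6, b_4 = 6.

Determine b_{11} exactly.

b_5 = -3·6 + 3·6 + -1·6 + 1·5 + 2·-3 = -7
b_6 = -3·-7 + 3·6 + -1·6 + 1·6 + 2·5 = 49
b_7 = -3·49 + 3·-7 + -1·6 + 1·6 + 2·6 = -156
b_8 = -3·-156 + 3·49 + -1·-7 + 1·6 + 2·6 = 640
b_9 = -3·640 + 3·-156 + -1·49 + 1·-7 + 2·6 = -2432
b_10 = -3·-2432 + 3·640 + -1·-156 + 1·49 + 2·-7 = 9407
b_11 = -3·9407 + 3·-2432 + -1·640 + 1·-156 + 2·49 = -36215

-36215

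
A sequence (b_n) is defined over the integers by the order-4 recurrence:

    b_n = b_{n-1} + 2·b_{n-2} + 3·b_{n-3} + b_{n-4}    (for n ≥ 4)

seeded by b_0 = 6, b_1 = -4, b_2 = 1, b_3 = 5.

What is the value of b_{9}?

349

b_4 = 1·5 + 2·1 + 3·-4 + 1·6 = 1
b_5 = 1·1 + 2·5 + 3·1 + 1·-4 = 10
b_6 = 1·10 + 2·1 + 3·5 + 1·1 = 28
b_7 = 1·28 + 2·10 + 3·1 + 1·5 = 56
b_8 = 1·56 + 2·28 + 3·10 + 1·1 = 143
b_9 = 1·143 + 2·56 + 3·28 + 1·10 = 349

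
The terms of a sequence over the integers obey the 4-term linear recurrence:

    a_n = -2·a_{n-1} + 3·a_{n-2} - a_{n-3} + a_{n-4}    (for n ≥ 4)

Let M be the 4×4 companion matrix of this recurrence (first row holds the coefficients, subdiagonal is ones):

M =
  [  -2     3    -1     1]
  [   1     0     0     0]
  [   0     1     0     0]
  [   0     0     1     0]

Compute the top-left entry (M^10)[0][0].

58821

(M^10)[0][0] is the top entry after applying M 10 times to the unit state (1, 0, 0, 0). Equivalently it is h_{13} for the auxiliary sequence (h_n) obeying the same recurrence with h_3 = 1 and h_i = 0 for 0 ≤ i < 3:
h_4 = -2·1 + 3·0 + -1·0 + 1·0 = -2
h_5 = -2·-2 + 3·1 + -1·0 + 1·0 = 7
h_6 = -2·7 + 3·-2 + -1·1 + 1·0 = -21
h_7 = -2·-21 + 3·7 + -1·-2 + 1·1 = 66
h_8 = -2·66 + 3·-21 + -1·7 + 1·-2 = -204
h_9 = -2·-204 + 3·66 + -1·-21 + 1·7 = 634
h_10 = -2·634 + 3·-204 + -1·66 + 1·-21 = -1967
h_11 = -2·-1967 + 3·634 + -1·-204 + 1·66 = 6106
h_12 = -2·6106 + 3·-1967 + -1·634 + 1·-204 = -18951
h_13 = -2·-18951 + 3·6106 + -1·-1967 + 1·634 = 58821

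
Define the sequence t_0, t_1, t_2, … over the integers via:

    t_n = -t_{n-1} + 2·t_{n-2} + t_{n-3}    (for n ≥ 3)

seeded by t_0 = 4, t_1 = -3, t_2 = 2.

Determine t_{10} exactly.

188

t_3 = -1·2 + 2·-3 + 1·4 = -4
t_4 = -1·-4 + 2·2 + 1·-3 = 5
t_5 = -1·5 + 2·-4 + 1·2 = -11
t_6 = -1·-11 + 2·5 + 1·-4 = 17
t_7 = -1·17 + 2·-11 + 1·5 = -34
t_8 = -1·-34 + 2·17 + 1·-11 = 57
t_9 = -1·57 + 2·-34 + 1·17 = -108
t_10 = -1·-108 + 2·57 + 1·-34 = 188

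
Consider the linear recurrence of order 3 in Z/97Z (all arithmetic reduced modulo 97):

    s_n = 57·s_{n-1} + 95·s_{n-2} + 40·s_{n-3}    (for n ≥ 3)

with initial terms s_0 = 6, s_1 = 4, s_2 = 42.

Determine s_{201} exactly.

91

s_3 = 57·42 + 95·4 + 40·6 = 7
s_4 = 57·7 + 95·42 + 40·4 = 87
s_5 = 57·87 + 95·7 + 40·42 = 29
s_6 = 57·29 + 95·87 + 40·7 = 13
s_7 = 57·13 + 95·29 + 40·87 = 89
s_8 = 57·89 + 95·13 + 40·29 = 96
s_9 = 57·96 + 95·89 + 40·13 = 91
s_10 = 57·91 + 95·96 + 40·89 = 19
s_11 = 57·19 + 95·91 + 40·96 = 85
s_12 = 57·85 + 95·19 + 40·91 = 8
s_13 = 57·8 + 95·85 + 40·19 = 76
s_14 = 57·76 + 95·8 + 40·85 = 53
s_15 = 57·53 + 95·76 + 40·8 = 85
s_16 = 57·85 + 95·53 + 40·76 = 19
s_17 = 57·19 + 95·85 + 40·53 = 26
s_18 = 57·26 + 95·19 + 40·85 = 91
s_19 = 57·91 + 95·26 + 40·19 = 75
s_20 = 57·75 + 95·91 + 40·26 = 89
s_21 = 57·89 + 95·75 + 40·91 = 27
s_22 = 57·27 + 95·89 + 40·75 = 93
s_23 = 57·93 + 95·27 + 40·89 = 77
s_24 = 57·77 + 95·93 + 40·27 = 45
s_25 = 57·45 + 95·77 + 40·93 = 20
s_26 = 57·20 + 95·45 + 40·77 = 56
s_27 = 57·56 + 95·20 + 40·45 = 5
s_28 = 57·5 + 95·56 + 40·20 = 3
s_29 = 57·3 + 95·5 + 40·56 = 73
s_30 = 57·73 + 95·3 + 40·5 = 87
s_31 = 57·87 + 95·73 + 40·3 = 83
s_32 = 57·83 + 95·87 + 40·73 = 8
s_33 = 57·8 + 95·83 + 40·87 = 84
s_34 = 57·84 + 95·8 + 40·83 = 41
s_35 = 57·41 + 95·84 + 40·8 = 64
s_36 = 57·64 + 95·41 + 40·84 = 39
s_37 = 57·39 + 95·64 + 40·41 = 49
s_38 = 57·49 + 95·39 + 40·64 = 37
s_39 = 57·37 + 95·49 + 40·39 = 79
s_40 = 57·79 + 95·37 + 40·49 = 84
s_41 = 57·84 + 95·79 + 40·37 = 96
s_42 = 57·96 + 95·84 + 40·79 = 25
s_43 = 57·25 + 95·96 + 40·84 = 34
s_44 = 57·34 + 95·25 + 40·96 = 5
s_45 = 57·5 + 95·34 + 40·25 = 53
s_46 = 57·53 + 95·5 + 40·34 = 6
s_47 = 57·6 + 95·53 + 40·5 = 48
s_48 = 57·48 + 95·6 + 40·53 = 91
s_49 = 57·91 + 95·48 + 40·6 = 93
s_50 = 57·93 + 95·91 + 40·48 = 55
s_51 = 57·55 + 95·93 + 40·91 = 90
s_52 = 57·90 + 95·55 + 40·93 = 10
s_53 = 57·10 + 95·90 + 40·55 = 68
s_54 = 57·68 + 95·10 + 40·90 = 84
s_55 = 57·84 + 95·68 + 40·10 = 8
s_56 = 57·8 + 95·84 + 40·68 = 1
s_57 = 57·1 + 95·8 + 40·84 = 6
s_58 = 57·6 + 95·1 + 40·8 = 78
s_59 = 57·78 + 95·6 + 40·1 = 12
s_60 = 57·12 + 95·78 + 40·6 = 89
s_61 = 57·89 + 95·12 + 40·78 = 21
s_62 = 57·21 + 95·89 + 40·12 = 44
s_63 = 57·44 + 95·21 + 40·89 = 12
s_64 = 57·12 + 95·44 + 40·21 = 78
s_65 = 57·78 + 95·12 + 40·44 = 71
s_66 = 57·71 + 95·78 + 40·12 = 6
s_67 = 57·6 + 95·71 + 40·78 = 22
s_68 = 57·22 + 95·6 + 40·71 = 8
s_69 = 57·8 + 95·22 + 40·6 = 70
s_70 = 57·70 + 95·8 + 40·22 = 4
s_71 = 57·4 + 95·70 + 40·8 = 20
s_72 = 57·20 + 95·4 + 40·70 = 52
s_73 = 57·52 + 95·20 + 40·4 = 77
s_74 = 57·77 + 95·52 + 40·20 = 41
s_75 = 57·41 + 95·77 + 40·52 = 92
s_76 = 57·92 + 95·41 + 40·77 = 94
s_77 = 57·94 + 95·92 + 40·41 = 24
s_78 = 57·24 + 95·94 + 40·92 = 10
s_79 = 57·10 + 95·24 + 40·94 = 14
s_80 = 57·14 + 95·10 + 40·24 = 89
s_81 = 57·89 + 95·14 + 40·10 = 13
s_82 = 57·13 + 95·89 + 40·14 = 56
s_83 = 57·56 + 95·13 + 40·89 = 33
s_84 = 57·33 + 95·56 + 40·13 = 58
s_85 = 57·58 + 95·33 + 40·56 = 48
s_86 = 57·48 + 95·58 + 40·33 = 60
s_87 = 57·60 + 95·48 + 40·58 = 18
s_88 = 57·18 + 95·60 + 40·48 = 13
s_89 = 57·13 + 95·18 + 40·60 = 1
s_90 = 57·1 + 95·13 + 40·18 = 72
s_91 = 57·72 + 95·1 + 40·13 = 63
s_92 = 57·63 + 95·72 + 40·1 = 92
s_93 = 57·92 + 95·63 + 40·72 = 44
s_94 = 57·44 + 95·92 + 40·63 = 91
s_95 = 57·91 + 95·44 + 40·92 = 49
s_96 = 57·49 + 95·91 + 40·44 = 6
s_97 = 57·6 + 95·49 + 40·91 = 4
s_98 = 57·4 + 95·6 + 40·49 = 42
(s_96, s_97, s_98) = (6, 4, 42) = (s_0, s_1, s_2), so the sequence has period 96.
201 ≡ 9 (mod 96), hence s_201 = s_9 = 91.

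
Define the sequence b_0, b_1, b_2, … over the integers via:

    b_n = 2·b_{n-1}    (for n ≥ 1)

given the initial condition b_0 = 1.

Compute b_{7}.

128

b_1 = 2·1 = 2
b_2 = 2·2 = 4
b_3 = 2·4 = 8
b_4 = 2·8 = 16
b_5 = 2·16 = 32
b_6 = 2·32 = 64
b_7 = 2·64 = 128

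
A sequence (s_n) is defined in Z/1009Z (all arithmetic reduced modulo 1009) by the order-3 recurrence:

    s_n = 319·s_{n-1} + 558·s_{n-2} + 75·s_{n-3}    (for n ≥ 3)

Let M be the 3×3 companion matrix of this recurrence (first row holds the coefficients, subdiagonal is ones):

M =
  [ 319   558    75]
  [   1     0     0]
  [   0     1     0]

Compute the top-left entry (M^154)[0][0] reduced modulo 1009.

(M^154)[0][0] is the top entry after applying M 154 times to the unit state (1, 0, 0). Equivalently it is h_{156} for the auxiliary sequence (h_n) obeying the same recurrence with h_2 = 1 and h_i = 0 for 0 ≤ i < 2:
h_3 = 319·1 + 558·0 + 75·0 = 319
h_4 = 319·319 + 558·1 + 75·0 = 410
h_5 = 319·410 + 558·319 + 75·1 = 113
h_6 = 319·113 + 558·410 + 75·319 = 178
h_7 = 319·178 + 558·113 + 75·410 = 245
h_8 = 319·245 + 558·178 + 75·113 = 298
Continuing the recurrence:
  h_9 = 944;  h_10 = 466;  h_11 = 537;  h_12 = 658;  h_13 = 647;  h_14 = 360
  h_15 = 536;  h_16 = 645;  h_17 = 100;  h_18 = 158;  h_19 = 200;  h_20 = 42
  h_21 = 633;  h_22 = 221;  h_23 = 56;  h_24 = 983;  h_25 = 178;  h_26 = 60
  h_27 = 479;  h_28 = 858;  h_29 = 624;  h_30 = 382;  h_31 = 639;  h_32 = 666
  h_33 = 338;  h_34 = 677;  h_35 = 467;  h_36 = 166;  h_37 = 66;  h_38 = 384
  h_39 = 244;  h_40 = 412;  h_41 = 743;  h_42 = 893;  h_43 = 854;  h_44 = 74
  h_45 = 55;  h_46 = 798;  h_47 = 210;  h_48 = 800;  h_49 = 378;  h_50 = 539
  h_51 = 923;  h_52 = 996;  h_53 = 398;  h_54 = 250;  h_55 = 177;  h_56 = 806
  h_57 = 291;  h_58 = 902;  h_59 = 12;  h_60 = 253;  h_61 = 676;  h_62 = 532
  h_63 = 851;  h_64 = 508;  h_65 = 780;  h_66 = 799;  h_67 = 732;  h_68 = 271
  h_69 = 889;  h_70 = 344;  h_71 = 543;  h_72 = 1001;  h_73 = 335;  h_74 = 857
  h_75 = 618;  h_76 = 227;  h_77 = 239;  h_78 = 34;  h_79 = 802;  h_80 = 125
  h_81 = 576;  h_82 = 854;  h_83 = 836;  h_84 = 405;  h_85 = 856;  h_86 = 750
  h_87 = 613;  h_88 = 199;  h_89 = 672;  h_90 = 73;  h_91 = 507;  h_92 = 617
  h_93 = 884;  h_94 = 385;  h_95 = 458;  h_96 = 425;  h_97 = 270;  h_98 = 444
  h_99 = 282;  h_100 = 774;  h_101 = 665;  h_102 = 246;  h_103 = 67;  h_104 = 662
  h_105 = 638;  h_106 = 795;  h_107 = 382;  h_108 = 855;  h_109 = 666;  h_110 = 795
  h_111 = 211;  h_112 = 874;  h_113 = 101;  h_114 = 966;  h_115 = 228;  h_116 = 818
  h_117 = 512;  h_118 = 193;  h_119 = 977;  h_120 = 680;  h_121 = 640;  h_122 = 16
  h_123 = 543;  h_124 = 93;  h_125 = 891;  h_126 = 491;  h_127 = 896;  h_128 = 38
  h_129 = 19;  h_130 = 628;  h_131 = 885;  h_132 = 512;  h_133 = 985;  h_134 = 346
  h_135 = 176;  h_136 = 207;  h_137 = 499;  h_138 = 322;  h_139 = 148;  h_140 = 964
  h_141 = 560;  h_142 = 163;  h_143 = 889;  h_144 = 837;  h_145 = 378;  h_146 = 471
  h_147 = 168;  h_148 = 691;  h_149 = 384;  h_150 = 30;  h_151 = 210;  h_152 = 531
  h_153 = 245;  h_154 = 729
h_155 = 319·729 + 558·245 + 75·531 = 441
h_156 = 319·441 + 558·729 + 75·245 = 796

796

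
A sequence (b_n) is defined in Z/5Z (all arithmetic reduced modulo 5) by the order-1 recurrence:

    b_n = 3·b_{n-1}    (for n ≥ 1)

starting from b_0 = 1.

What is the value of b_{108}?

b_1 = 3·1 = 3
b_2 = 3·3 = 4
b_3 = 3·4 = 2
b_4 = 3·2 = 1
(b_4) = (1) = (b_0), so the sequence has period 4.
108 ≡ 0 (mod 4), hence b_108 = b_0 = 1.

1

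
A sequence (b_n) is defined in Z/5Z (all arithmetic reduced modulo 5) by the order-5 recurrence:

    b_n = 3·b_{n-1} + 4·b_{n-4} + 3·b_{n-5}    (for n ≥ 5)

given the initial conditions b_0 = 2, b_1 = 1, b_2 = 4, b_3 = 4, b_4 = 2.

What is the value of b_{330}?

b_5 = 3·2 + 0·4 + 0·4 + 4·1 + 3·2 = 1
b_6 = 3·1 + 0·2 + 0·4 + 4·4 + 3·1 = 2
b_7 = 3·2 + 0·1 + 0·2 + 4·4 + 3·4 = 4
b_8 = 3·4 + 0·2 + 0·1 + 4·2 + 3·4 = 2
b_9 = 3·2 + 0·4 + 0·2 + 4·1 + 3·2 = 1
b_10 = 3·1 + 0·2 + 0·4 + 4·2 + 3·1 = 4
b_11 = 3·4 + 0·1 + 0·2 + 4·4 + 3·2 = 4
b_12 = 3·4 + 0·4 + 0·1 + 4·2 + 3·4 = 2
(b_8, b_9, b_10, b_11, b_12) = (2, 1, 4, 4, 2) = (b_0, b_1, b_2, b_3, b_4), so the sequence has period 8.
330 ≡ 2 (mod 8), hence b_330 = b_2 = 4.

4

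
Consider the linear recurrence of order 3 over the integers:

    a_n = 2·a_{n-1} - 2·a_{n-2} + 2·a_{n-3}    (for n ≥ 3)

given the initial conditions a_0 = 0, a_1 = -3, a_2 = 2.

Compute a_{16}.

1184

a_3 = 2·2 + -2·-3 + 2·0 = 10
a_4 = 2·10 + -2·2 + 2·-3 = 10
a_5 = 2·10 + -2·10 + 2·2 = 4
a_6 = 2·4 + -2·10 + 2·10 = 8
a_7 = 2·8 + -2·4 + 2·10 = 28
a_8 = 2·28 + -2·8 + 2·4 = 48
a_9 = 2·48 + -2·28 + 2·8 = 56
a_10 = 2·56 + -2·48 + 2·28 = 72
a_11 = 2·72 + -2·56 + 2·48 = 128
a_12 = 2·128 + -2·72 + 2·56 = 224
a_13 = 2·224 + -2·128 + 2·72 = 336
a_14 = 2·336 + -2·224 + 2·128 = 480
a_15 = 2·480 + -2·336 + 2·224 = 736
a_16 = 2·736 + -2·480 + 2·336 = 1184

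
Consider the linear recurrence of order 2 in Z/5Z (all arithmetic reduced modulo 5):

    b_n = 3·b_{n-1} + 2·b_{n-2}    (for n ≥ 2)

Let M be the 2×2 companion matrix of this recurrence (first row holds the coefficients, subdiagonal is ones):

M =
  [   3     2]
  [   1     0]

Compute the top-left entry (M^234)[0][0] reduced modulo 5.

(M^234)[0][0] is the top entry after applying M 234 times to the unit state (1, 0). Equivalently it is h_{235} for the auxiliary sequence (h_n) obeying the same recurrence with h_1 = 1 and h_i = 0 for 0 ≤ i < 1:
h_2 = 3·1 + 2·0 = 3
h_3 = 3·3 + 2·1 = 1
h_4 = 3·1 + 2·3 = 4
h_5 = 3·4 + 2·1 = 4
h_6 = 3·4 + 2·4 = 0
h_7 = 3·0 + 2·4 = 3
h_8 = 3·3 + 2·0 = 4
h_9 = 3·4 + 2·3 = 3
h_10 = 3·3 + 2·4 = 2
h_11 = 3·2 + 2·3 = 2
h_12 = 3·2 + 2·2 = 0
h_13 = 3·0 + 2·2 = 4
h_14 = 3·4 + 2·0 = 2
h_15 = 3·2 + 2·4 = 4
h_16 = 3·4 + 2·2 = 1
h_17 = 3·1 + 2·4 = 1
h_18 = 3·1 + 2·1 = 0
h_19 = 3·0 + 2·1 = 2
h_20 = 3·2 + 2·0 = 1
h_21 = 3·1 + 2·2 = 2
h_22 = 3·2 + 2·1 = 3
h_23 = 3·3 + 2·2 = 3
h_24 = 3·3 + 2·3 = 0
h_25 = 3·0 + 2·3 = 1
(h_24, h_25) = (0, 1) = (h_0, h_1), so the sequence has period 24.
235 ≡ 19 (mod 24), hence h_235 = h_19 = 2.

2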